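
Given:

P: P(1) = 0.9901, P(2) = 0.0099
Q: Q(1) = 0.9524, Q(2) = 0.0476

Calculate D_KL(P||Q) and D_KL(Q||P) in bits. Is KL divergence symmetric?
D_KL(P||Q) = 0.0330 bits, D_KL(Q||P) = 0.0545 bits. No, KL divergence is not symmetric.

D_KL(P||Q) = Σ P(x) log₂(P(x)/Q(x))

Computing term by term:
  P(1)·log₂(P(1)/Q(1)) = 0.9901·log₂(0.9901/0.9524) = 0.05545
  P(2)·log₂(P(2)/Q(2)) = 0.0099·log₂(0.0099/0.0476) = -0.02243

D_KL(P||Q) = 0.05545 - 0.02243 = 0.03302 ≈ 0.0330 bits

D_KL(Q||P) = Σ Q(x) log₂(Q(x)/P(x))

Computing term by term:
  Q(1)·log₂(Q(1)/P(1)) = 0.9524·log₂(0.9524/0.9901) = -0.05334
  Q(2)·log₂(Q(2)/P(2)) = 0.0476·log₂(0.0476/0.0099) = 0.10784

D_KL(Q||P) = -0.05334 + 0.10784 = 0.05450 ≈ 0.0545 bits

These are NOT equal (difference: 0.0215 bits). KL divergence is asymmetric: D_KL(P||Q) ≠ D_KL(Q||P) in general.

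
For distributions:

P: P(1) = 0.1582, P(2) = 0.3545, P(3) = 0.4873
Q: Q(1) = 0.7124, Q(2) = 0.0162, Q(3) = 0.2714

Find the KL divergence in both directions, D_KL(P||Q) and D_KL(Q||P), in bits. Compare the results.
D_KL(P||Q) = 1.6462 bits, D_KL(Q||P) = 1.2453 bits. D_KL(P||Q) is larger than D_KL(Q||P) by 0.4009 bits; the two directions differ.

D_KL(P||Q) = Σ P(x) log₂(P(x)/Q(x))

Computing term by term:
  P(1)·log₂(P(1)/Q(1)) = 0.1582·log₂(0.1582/0.7124) = -0.34344
  P(2)·log₂(P(2)/Q(2)) = 0.3545·log₂(0.3545/0.0162) = 1.57813
  P(3)·log₂(P(3)/Q(3)) = 0.4873·log₂(0.4873/0.2714) = 0.41147

D_KL(P||Q) = -0.34344 + 1.57813 + 0.41147 = 1.64616 ≈ 1.6462 bits

D_KL(Q||P) = Σ Q(x) log₂(Q(x)/P(x))

Computing term by term:
  Q(1)·log₂(Q(1)/P(1)) = 0.7124·log₂(0.7124/0.1582) = 1.54658
  Q(2)·log₂(Q(2)/P(2)) = 0.0162·log₂(0.0162/0.3545) = -0.07212
  Q(3)·log₂(Q(3)/P(3)) = 0.2714·log₂(0.2714/0.4873) = -0.22917

D_KL(Q||P) = 1.54658 - 0.07212 - 0.22917 = 1.24529 ≈ 1.2453 bits

These are NOT equal (difference: 0.4009 bits). KL divergence is asymmetric: D_KL(P||Q) ≠ D_KL(Q||P) in general.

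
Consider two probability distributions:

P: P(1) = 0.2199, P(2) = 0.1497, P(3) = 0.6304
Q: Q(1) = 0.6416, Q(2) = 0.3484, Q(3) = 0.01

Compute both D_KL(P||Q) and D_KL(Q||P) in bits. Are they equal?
D_KL(P||Q) = 3.2465 bits, D_KL(Q||P) = 1.3560 bits. No, they are not equal.

D_KL(P||Q) = Σ P(x) log₂(P(x)/Q(x))

Computing term by term:
  P(1)·log₂(P(1)/Q(1)) = 0.2199·log₂(0.2199/0.6416) = -0.33971
  P(2)·log₂(P(2)/Q(2)) = 0.1497·log₂(0.1497/0.3484) = -0.18243
  P(3)·log₂(P(3)/Q(3)) = 0.6304·log₂(0.6304/0.01) = 3.76865

D_KL(P||Q) = -0.33971 - 0.18243 + 3.76865 = 3.24651 ≈ 3.2465 bits

D_KL(Q||P) = Σ Q(x) log₂(Q(x)/P(x))

Computing term by term:
  Q(1)·log₂(Q(1)/P(1)) = 0.6416·log₂(0.6416/0.2199) = 0.99116
  Q(2)·log₂(Q(2)/P(2)) = 0.3484·log₂(0.3484/0.1497) = 0.42458
  Q(3)·log₂(Q(3)/P(3)) = 0.01·log₂(0.01/0.6304) = -0.05978

D_KL(Q||P) = 0.99116 + 0.42458 - 0.05978 = 1.35596 ≈ 1.3560 bits

These are NOT equal (difference: 1.8905 bits). KL divergence is asymmetric: D_KL(P||Q) ≠ D_KL(Q||P) in general.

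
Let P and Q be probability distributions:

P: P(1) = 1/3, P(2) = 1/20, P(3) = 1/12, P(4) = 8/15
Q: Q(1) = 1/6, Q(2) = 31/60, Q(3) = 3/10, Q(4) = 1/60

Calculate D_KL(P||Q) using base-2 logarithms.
2.6775 bits

D_KL(P||Q) = Σ P(x) log₂(P(x)/Q(x))

Computing term by term:
  P(1)·log₂(P(1)/Q(1)) = (1/3)·log₂((1/3)/(1/6)) = 0.33333
  P(2)·log₂(P(2)/Q(2)) = (1/20)·log₂((1/20)/(31/60)) = -0.16846
  P(3)·log₂(P(3)/Q(3)) = (1/12)·log₂((1/12)/(3/10)) = -0.15400
  P(4)·log₂(P(4)/Q(4)) = (8/15)·log₂((8/15)/(1/60)) = 2.66667

D_KL(P||Q) = 0.33333 - 0.16846 - 0.15400 + 2.66667 = 2.67754 ≈ 2.6775 bits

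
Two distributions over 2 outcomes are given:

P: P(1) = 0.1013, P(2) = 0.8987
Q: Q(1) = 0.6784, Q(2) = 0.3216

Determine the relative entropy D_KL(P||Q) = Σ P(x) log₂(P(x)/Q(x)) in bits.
1.0545 bits

D_KL(P||Q) = Σ P(x) log₂(P(x)/Q(x))

Computing term by term:
  P(1)·log₂(P(1)/Q(1)) = 0.1013·log₂(0.1013/0.6784) = -0.27792
  P(2)·log₂(P(2)/Q(2)) = 0.8987·log₂(0.8987/0.3216) = 1.33239

D_KL(P||Q) = -0.27792 + 1.33239 = 1.05447 ≈ 1.0545 bits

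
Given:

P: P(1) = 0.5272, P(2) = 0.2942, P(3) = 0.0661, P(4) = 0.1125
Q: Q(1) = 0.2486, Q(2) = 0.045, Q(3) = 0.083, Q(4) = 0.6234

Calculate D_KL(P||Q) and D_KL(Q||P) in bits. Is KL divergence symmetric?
D_KL(P||Q) = 1.0691 bits, D_KL(Q||P) = 1.1757 bits. No, KL divergence is not symmetric.

D_KL(P||Q) = Σ P(x) log₂(P(x)/Q(x))

Computing term by term:
  P(1)·log₂(P(1)/Q(1)) = 0.5272·log₂(0.5272/0.2486) = 0.57176
  P(2)·log₂(P(2)/Q(2)) = 0.2942·log₂(0.2942/0.045) = 0.79693
  P(3)·log₂(P(3)/Q(3)) = 0.0661·log₂(0.0661/0.083) = -0.02171
  P(4)·log₂(P(4)/Q(4)) = 0.1125·log₂(0.1125/0.6234) = -0.27790

D_KL(P||Q) = 0.57176 + 0.79693 - 0.02171 - 0.27790 = 1.06908 ≈ 1.0691 bits

D_KL(Q||P) = Σ Q(x) log₂(Q(x)/P(x))

Computing term by term:
  Q(1)·log₂(Q(1)/P(1)) = 0.2486·log₂(0.2486/0.5272) = -0.26961
  Q(2)·log₂(Q(2)/P(2)) = 0.045·log₂(0.045/0.2942) = -0.12190
  Q(3)·log₂(Q(3)/P(3)) = 0.083·log₂(0.083/0.0661) = 0.02726
  Q(4)·log₂(Q(4)/P(4)) = 0.6234·log₂(0.6234/0.1125) = 1.53994

D_KL(Q||P) = -0.26961 - 0.12190 + 0.02726 + 1.53994 = 1.17569 ≈ 1.1757 bits

These are NOT equal (difference: 0.1066 bits). KL divergence is asymmetric: D_KL(P||Q) ≠ D_KL(Q||P) in general.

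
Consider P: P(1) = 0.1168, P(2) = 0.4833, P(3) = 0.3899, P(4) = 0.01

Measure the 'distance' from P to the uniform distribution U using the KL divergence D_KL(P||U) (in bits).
0.5349 bits

U(i) = 1/4 for all i

D_KL(P||U) = Σ P(x) log₂(P(x) / (1/4))
           = Σ P(x) log₂(P(x)) + log₂(4)
           = log₂(4) - H(P)

H(P) = -Σ P(x) log₂(P(x)):
  -P(1)·log₂(P(1)) = -(0.1168)·log₂(0.1168) = 0.36183
  -P(2)·log₂(P(2)) = -(0.4833)·log₂(0.4833) = 0.50699
  -P(3)·log₂(P(3)) = -(0.3899)·log₂(0.3899) = 0.52981
  -P(4)·log₂(P(4)) = -(0.01)·log₂(0.01) = 0.06644
H(P) = 0.36183 + 0.50699 + 0.52981 + 0.06644 = 1.46507 bits

log₂(4) = 2.00000 bits

D_KL(P||U) = 2.00000 - 1.46507 = 0.53493 ≈ 0.5349 bits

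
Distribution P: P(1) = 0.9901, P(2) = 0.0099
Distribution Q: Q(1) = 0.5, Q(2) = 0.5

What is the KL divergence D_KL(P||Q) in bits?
0.9199 bits

D_KL(P||Q) = Σ P(x) log₂(P(x)/Q(x))

Computing term by term:
  P(1)·log₂(P(1)/Q(1)) = 0.9901·log₂(0.9901/0.5) = 0.97589
  P(2)·log₂(P(2)/Q(2)) = 0.0099·log₂(0.0099/0.5) = -0.05602

D_KL(P||Q) = 0.97589 - 0.05602 = 0.91987 ≈ 0.9199 bits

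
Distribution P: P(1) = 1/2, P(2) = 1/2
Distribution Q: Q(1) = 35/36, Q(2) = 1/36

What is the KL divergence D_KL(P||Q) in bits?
1.6053 bits

D_KL(P||Q) = Σ P(x) log₂(P(x)/Q(x))

Computing term by term:
  P(1)·log₂(P(1)/Q(1)) = (1/2)·log₂((1/2)/(35/36)) = -0.47968
  P(2)·log₂(P(2)/Q(2)) = (1/2)·log₂((1/2)/(1/36)) = 2.08496

D_KL(P||Q) = -0.47968 + 2.08496 = 1.60528 ≈ 1.6053 bits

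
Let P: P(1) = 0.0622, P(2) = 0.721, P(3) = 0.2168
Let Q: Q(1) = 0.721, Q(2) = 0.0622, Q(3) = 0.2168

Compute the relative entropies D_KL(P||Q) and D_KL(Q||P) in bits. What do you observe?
D_KL(P||Q) = 2.3289 bits, D_KL(Q||P) = 2.3289 bits. The two directions give the same value here, because Q is a self-inverse relabeling of P; in general KL divergence is asymmetric.

D_KL(P||Q) = Σ P(x) log₂(P(x)/Q(x))

Computing term by term:
  P(1)·log₂(P(1)/Q(1)) = 0.0622·log₂(0.0622/0.721) = -0.21988
  P(2)·log₂(P(2)/Q(2)) = 0.721·log₂(0.721/0.0622) = 2.54874
  P(3)·log₂(P(3)/Q(3)) = 0.2168·log₂(0.2168/0.2168) = 0.00000

D_KL(P||Q) = -0.21988 + 2.54874 + 0.00000 = 2.32886 ≈ 2.3289 bits

D_KL(Q||P) = Σ Q(x) log₂(Q(x)/P(x))

Computing term by term:
  Q(1)·log₂(Q(1)/P(1)) = 0.721·log₂(0.721/0.0622) = 2.54874
  Q(2)·log₂(Q(2)/P(2)) = 0.0622·log₂(0.0622/0.721) = -0.21988
  Q(3)·log₂(Q(3)/P(3)) = 0.2168·log₂(0.2168/0.2168) = 0.00000

D_KL(Q||P) = 2.54874 - 0.21988 + 0.00000 = 2.32886 ≈ 2.3289 bits

These ARE equal here. Q is P with outcomes relabeled (Q(1) = P(2), Q(2) = P(1)) by a relabeling that is its own inverse, so the two sums contain exactly the same terms in a different order. This is a special case — KL divergence is not symmetric in general: D_KL(P||Q) ≠ D_KL(Q||P) for most P, Q.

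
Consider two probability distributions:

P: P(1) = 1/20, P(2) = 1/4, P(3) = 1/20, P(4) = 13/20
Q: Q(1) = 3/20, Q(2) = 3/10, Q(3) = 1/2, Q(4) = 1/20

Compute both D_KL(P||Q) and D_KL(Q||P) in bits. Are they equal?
D_KL(P||Q) = 2.0942 bits, D_KL(Q||P) = 1.7926 bits. No, they are not equal.

D_KL(P||Q) = Σ P(x) log₂(P(x)/Q(x))

Computing term by term:
  P(1)·log₂(P(1)/Q(1)) = (1/20)·log₂((1/20)/(3/20)) = -0.07925
  P(2)·log₂(P(2)/Q(2)) = (1/4)·log₂((1/4)/(3/10)) = -0.06576
  P(3)·log₂(P(3)/Q(3)) = (1/20)·log₂((1/20)/(1/2)) = -0.16610
  P(4)·log₂(P(4)/Q(4)) = (13/20)·log₂((13/20)/(1/20)) = 2.40529

D_KL(P||Q) = -0.07925 - 0.06576 - 0.16610 + 2.40529 = 2.09418 ≈ 2.0942 bits

D_KL(Q||P) = Σ Q(x) log₂(Q(x)/P(x))

Computing term by term:
  Q(1)·log₂(Q(1)/P(1)) = (3/20)·log₂((3/20)/(1/20)) = 0.23774
  Q(2)·log₂(Q(2)/P(2)) = (3/10)·log₂((3/10)/(1/4)) = 0.07891
  Q(3)·log₂(Q(3)/P(3)) = (1/2)·log₂((1/2)/(1/20)) = 1.66096
  Q(4)·log₂(Q(4)/P(4)) = (1/20)·log₂((1/20)/(13/20)) = -0.18502

D_KL(Q||P) = 0.23774 + 0.07891 + 1.66096 - 0.18502 = 1.79259 ≈ 1.7926 bits

These are NOT equal (difference: 0.3016 bits). KL divergence is asymmetric: D_KL(P||Q) ≠ D_KL(Q||P) in general.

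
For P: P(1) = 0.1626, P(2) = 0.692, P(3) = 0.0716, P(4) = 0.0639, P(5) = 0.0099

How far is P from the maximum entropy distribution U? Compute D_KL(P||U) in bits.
0.9364 bits

U(i) = 1/5 for all i

D_KL(P||U) = Σ P(x) log₂(P(x) / (1/5))
           = Σ P(x) log₂(P(x)) + log₂(5)
           = log₂(5) - H(P)

H(P) = -Σ P(x) log₂(P(x)):
  -P(1)·log₂(P(1)) = -(0.1626)·log₂(0.1626) = 0.42611
  -P(2)·log₂(P(2)) = -(0.692)·log₂(0.692) = 0.36756
  -P(3)·log₂(P(3)) = -(0.0716)·log₂(0.0716) = 0.27236
  -P(4)·log₂(P(4)) = -(0.0639)·log₂(0.0639) = 0.25356
  -P(5)·log₂(P(5)) = -(0.0099)·log₂(0.0099) = 0.06592
H(P) = 0.42611 + 0.36756 + 0.27236 + 0.25356 + 0.06592 = 1.38551 bits

log₂(5) = 2.32193 bits

D_KL(P||U) = 2.32193 - 1.38551 = 0.93642 ≈ 0.9364 bits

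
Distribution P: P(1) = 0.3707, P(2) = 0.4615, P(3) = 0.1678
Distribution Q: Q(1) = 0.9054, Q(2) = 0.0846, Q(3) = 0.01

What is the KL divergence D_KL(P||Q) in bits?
1.3347 bits

D_KL(P||Q) = Σ P(x) log₂(P(x)/Q(x))

Computing term by term:
  P(1)·log₂(P(1)/Q(1)) = 0.3707·log₂(0.3707/0.9054) = -0.47757
  P(2)·log₂(P(2)/Q(2)) = 0.4615·log₂(0.4615/0.0846) = 1.12957
  P(3)·log₂(P(3)/Q(3)) = 0.1678·log₂(0.1678/0.01) = 0.68272

D_KL(P||Q) = -0.47757 + 1.12957 + 0.68272 = 1.33472 ≈ 1.3347 bits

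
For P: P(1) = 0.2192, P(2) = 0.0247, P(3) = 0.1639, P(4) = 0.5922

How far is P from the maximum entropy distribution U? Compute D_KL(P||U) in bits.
0.5129 bits

U(i) = 1/4 for all i

D_KL(P||U) = Σ P(x) log₂(P(x) / (1/4))
           = Σ P(x) log₂(P(x)) + log₂(4)
           = log₂(4) - H(P)

H(P) = -Σ P(x) log₂(P(x)):
  -P(1)·log₂(P(1)) = -(0.2192)·log₂(0.2192) = 0.47998
  -P(2)·log₂(P(2)) = -(0.0247)·log₂(0.0247) = 0.13188
  -P(3)·log₂(P(3)) = -(0.1639)·log₂(0.1639) = 0.42763
  -P(4)·log₂(P(4)) = -(0.5922)·log₂(0.5922) = 0.44761
H(P) = 0.47998 + 0.13188 + 0.42763 + 0.44761 = 1.48710 bits

log₂(4) = 2.00000 bits

D_KL(P||U) = 2.00000 - 1.48710 = 0.51290 ≈ 0.5129 bits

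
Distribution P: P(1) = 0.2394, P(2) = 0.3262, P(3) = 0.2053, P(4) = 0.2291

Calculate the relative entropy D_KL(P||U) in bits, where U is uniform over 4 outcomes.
0.0230 bits

U(i) = 1/4 for all i

D_KL(P||U) = Σ P(x) log₂(P(x) / (1/4))
           = Σ P(x) log₂(P(x)) + log₂(4)
           = log₂(4) - H(P)

H(P) = -Σ P(x) log₂(P(x)):
  -P(1)·log₂(P(1)) = -(0.2394)·log₂(0.2394) = 0.49376
  -P(2)·log₂(P(2)) = -(0.3262)·log₂(0.3262) = 0.52720
  -P(3)·log₂(P(3)) = -(0.2053)·log₂(0.2053) = 0.46895
  -P(4)·log₂(P(4)) = -(0.2291)·log₂(0.2291) = 0.48706
H(P) = 0.49376 + 0.52720 + 0.46895 + 0.48706 = 1.97697 bits

log₂(4) = 2.00000 bits

D_KL(P||U) = 2.00000 - 1.97697 = 0.02303 ≈ 0.0230 bits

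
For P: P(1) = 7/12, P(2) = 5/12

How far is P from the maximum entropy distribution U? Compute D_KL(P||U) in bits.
0.0201 bits

U(i) = 1/2 for all i

D_KL(P||U) = Σ P(x) log₂(P(x) / (1/2))
           = Σ P(x) log₂(P(x)) + log₂(2)
           = log₂(2) - H(P)

H(P) = -Σ P(x) log₂(P(x)):
  -P(1)·log₂(P(1)) = -(7/12)·log₂(7/12) = 0.45360
  -P(2)·log₂(P(2)) = -(5/12)·log₂(5/12) = 0.52626
H(P) = 0.45360 + 0.52626 = 0.97986 bits

log₂(2) = 1.00000 bits

D_KL(P||U) = 1.00000 - 0.97986 = 0.02014 ≈ 0.0201 bits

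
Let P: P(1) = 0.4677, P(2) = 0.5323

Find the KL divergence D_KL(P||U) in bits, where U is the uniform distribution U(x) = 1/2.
0.0030 bits

U(i) = 1/2 for all i

D_KL(P||U) = Σ P(x) log₂(P(x) / (1/2))
           = Σ P(x) log₂(P(x)) + log₂(2)
           = log₂(2) - H(P)

H(P) = -Σ P(x) log₂(P(x)):
  -P(1)·log₂(P(1)) = -(0.4677)·log₂(0.4677) = 0.51276
  -P(2)·log₂(P(2)) = -(0.5323)·log₂(0.5323) = 0.48423
H(P) = 0.51276 + 0.48423 = 0.99699 bits

log₂(2) = 1.00000 bits

D_KL(P||U) = 1.00000 - 0.99699 = 0.00301 ≈ 0.0030 bits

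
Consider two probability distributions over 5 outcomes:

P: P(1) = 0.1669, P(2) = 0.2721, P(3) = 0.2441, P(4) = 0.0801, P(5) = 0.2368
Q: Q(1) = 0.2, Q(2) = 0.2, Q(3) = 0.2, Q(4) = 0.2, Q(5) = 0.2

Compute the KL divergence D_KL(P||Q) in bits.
0.0994 bits

D_KL(P||Q) = Σ P(x) log₂(P(x)/Q(x))

Computing term by term:
  P(1)·log₂(P(1)/Q(1)) = 0.1669·log₂(0.1669/0.2) = -0.04356
  P(2)·log₂(P(2)/Q(2)) = 0.2721·log₂(0.2721/0.2) = 0.12085
  P(3)·log₂(P(3)/Q(3)) = 0.2441·log₂(0.2441/0.2) = 0.07017
  P(4)·log₂(P(4)/Q(4)) = 0.0801·log₂(0.0801/0.2) = -0.10574
  P(5)·log₂(P(5)/Q(5)) = 0.2368·log₂(0.2368/0.2) = 0.05770

D_KL(P||Q) = -0.04356 + 0.12085 + 0.07017 - 0.10574 + 0.05770 = 0.09942 ≈ 0.0994 bits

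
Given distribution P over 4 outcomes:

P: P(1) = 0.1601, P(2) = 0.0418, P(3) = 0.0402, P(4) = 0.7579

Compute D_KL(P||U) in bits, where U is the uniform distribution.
0.8959 bits

U(i) = 1/4 for all i

D_KL(P||U) = Σ P(x) log₂(P(x) / (1/4))
           = Σ P(x) log₂(P(x)) + log₂(4)
           = log₂(4) - H(P)

H(P) = -Σ P(x) log₂(P(x)):
  -P(1)·log₂(P(1)) = -(0.1601)·log₂(0.1601) = 0.42314
  -P(2)·log₂(P(2)) = -(0.0418)·log₂(0.0418) = 0.19146
  -P(3)·log₂(P(3)) = -(0.0402)·log₂(0.0402) = 0.18639
  -P(4)·log₂(P(4)) = -(0.7579)·log₂(0.7579) = 0.30310
H(P) = 0.42314 + 0.19146 + 0.18639 + 0.30310 = 1.10409 bits

log₂(4) = 2.00000 bits

D_KL(P||U) = 2.00000 - 1.10409 = 0.89591 ≈ 0.8959 bits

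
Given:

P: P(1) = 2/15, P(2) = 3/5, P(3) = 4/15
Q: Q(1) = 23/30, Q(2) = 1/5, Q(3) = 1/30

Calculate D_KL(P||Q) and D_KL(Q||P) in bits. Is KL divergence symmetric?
D_KL(P||Q) = 1.4145 bits, D_KL(Q||P) = 1.5177 bits. No, KL divergence is not symmetric.

D_KL(P||Q) = Σ P(x) log₂(P(x)/Q(x))

Computing term by term:
  P(1)·log₂(P(1)/Q(1)) = (2/15)·log₂((2/15)/(23/30)) = -0.33647
  P(2)·log₂(P(2)/Q(2)) = (3/5)·log₂((3/5)/(1/5)) = 0.95098
  P(3)·log₂(P(3)/Q(3)) = (4/15)·log₂((4/15)/(1/30)) = 0.80000

D_KL(P||Q) = -0.33647 + 0.95098 + 0.80000 = 1.41451 ≈ 1.4145 bits

D_KL(Q||P) = Σ Q(x) log₂(Q(x)/P(x))

Computing term by term:
  Q(1)·log₂(Q(1)/P(1)) = (23/30)·log₂((23/30)/(2/15)) = 1.93473
  Q(2)·log₂(Q(2)/P(2)) = (1/5)·log₂((1/5)/(3/5)) = -0.31699
  Q(3)·log₂(Q(3)/P(3)) = (1/30)·log₂((1/30)/(4/15)) = -0.10000

D_KL(Q||P) = 1.93473 - 0.31699 - 0.10000 = 1.51774 ≈ 1.5177 bits

These are NOT equal (difference: 0.1032 bits). KL divergence is asymmetric: D_KL(P||Q) ≠ D_KL(Q||P) in general.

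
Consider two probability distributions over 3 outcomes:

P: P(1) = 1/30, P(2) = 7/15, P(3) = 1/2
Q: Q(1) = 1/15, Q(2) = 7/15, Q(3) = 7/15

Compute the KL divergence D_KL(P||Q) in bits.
0.0164 bits

D_KL(P||Q) = Σ P(x) log₂(P(x)/Q(x))

Computing term by term:
  P(1)·log₂(P(1)/Q(1)) = (1/30)·log₂((1/30)/(1/15)) = -0.03333
  P(2)·log₂(P(2)/Q(2)) = (7/15)·log₂((7/15)/(7/15)) = 0.00000
  P(3)·log₂(P(3)/Q(3)) = (1/2)·log₂((1/2)/(7/15)) = 0.04977

D_KL(P||Q) = -0.03333 + 0.00000 + 0.04977 = 0.01644 ≈ 0.0164 bits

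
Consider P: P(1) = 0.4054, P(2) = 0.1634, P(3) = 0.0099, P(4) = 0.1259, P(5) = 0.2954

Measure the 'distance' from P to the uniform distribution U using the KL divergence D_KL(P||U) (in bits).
0.4048 bits

U(i) = 1/5 for all i

D_KL(P||U) = Σ P(x) log₂(P(x) / (1/5))
           = Σ P(x) log₂(P(x)) + log₂(5)
           = log₂(5) - H(P)

H(P) = -Σ P(x) log₂(P(x)):
  -P(1)·log₂(P(1)) = -(0.4054)·log₂(0.4054) = 0.52807
  -P(2)·log₂(P(2)) = -(0.1634)·log₂(0.1634) = 0.42705
  -P(3)·log₂(P(3)) = -(0.0099)·log₂(0.0099) = 0.06592
  -P(4)·log₂(P(4)) = -(0.1259)·log₂(0.1259) = 0.37640
  -P(5)·log₂(P(5)) = -(0.2954)·log₂(0.2954) = 0.51968
H(P) = 0.52807 + 0.42705 + 0.06592 + 0.37640 + 0.51968 = 1.91712 bits

log₂(5) = 2.32193 bits

D_KL(P||U) = 2.32193 - 1.91712 = 0.40481 ≈ 0.4048 bits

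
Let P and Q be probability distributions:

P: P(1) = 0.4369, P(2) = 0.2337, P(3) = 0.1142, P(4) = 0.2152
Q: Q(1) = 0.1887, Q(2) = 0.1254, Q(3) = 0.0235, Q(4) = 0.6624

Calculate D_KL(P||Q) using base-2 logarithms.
0.6505 bits

D_KL(P||Q) = Σ P(x) log₂(P(x)/Q(x))

Computing term by term:
  P(1)·log₂(P(1)/Q(1)) = 0.4369·log₂(0.4369/0.1887) = 0.52918
  P(2)·log₂(P(2)/Q(2)) = 0.2337·log₂(0.2337/0.1254) = 0.20989
  P(3)·log₂(P(3)/Q(3)) = 0.1142·log₂(0.1142/0.0235) = 0.26047
  P(4)·log₂(P(4)/Q(4)) = 0.2152·log₂(0.2152/0.6624) = -0.34906

D_KL(P||Q) = 0.52918 + 0.20989 + 0.26047 - 0.34906 = 0.65048 ≈ 0.6505 bits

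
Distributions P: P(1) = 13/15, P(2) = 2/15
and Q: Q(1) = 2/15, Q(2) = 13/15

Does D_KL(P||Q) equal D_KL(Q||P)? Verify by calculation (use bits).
D_KL(P||Q) = 1.9803 bits, D_KL(Q||P) = 1.9803 bits. Yes — for this pair D_KL(P||Q) = D_KL(Q||P).

D_KL(P||Q) = Σ P(x) log₂(P(x)/Q(x))

Computing term by term:
  P(1)·log₂(P(1)/Q(1)) = (13/15)·log₂((13/15)/(2/15)) = 2.34038
  P(2)·log₂(P(2)/Q(2)) = (2/15)·log₂((2/15)/(13/15)) = -0.36006

D_KL(P||Q) = 2.34038 - 0.36006 = 1.98032 ≈ 1.9803 bits

D_KL(Q||P) = Σ Q(x) log₂(Q(x)/P(x))

Computing term by term:
  Q(1)·log₂(Q(1)/P(1)) = (2/15)·log₂((2/15)/(13/15)) = -0.36006
  Q(2)·log₂(Q(2)/P(2)) = (13/15)·log₂((13/15)/(2/15)) = 2.34038

D_KL(Q||P) = -0.36006 + 2.34038 = 1.98032 ≈ 1.9803 bits

These ARE equal here. Q is P with outcomes relabeled (Q(1) = P(2), Q(2) = P(1)) by a relabeling that is its own inverse, so the two sums contain exactly the same terms in a different order. This is a special case — KL divergence is not symmetric in general: D_KL(P||Q) ≠ D_KL(Q||P) for most P, Q.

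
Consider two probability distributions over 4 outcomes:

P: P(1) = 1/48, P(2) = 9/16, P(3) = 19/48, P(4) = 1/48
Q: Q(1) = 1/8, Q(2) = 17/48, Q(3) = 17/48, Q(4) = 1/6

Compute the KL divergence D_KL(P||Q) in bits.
0.3226 bits

D_KL(P||Q) = Σ P(x) log₂(P(x)/Q(x))

Computing term by term:
  P(1)·log₂(P(1)/Q(1)) = (1/48)·log₂((1/48)/(1/8)) = -0.05385
  P(2)·log₂(P(2)/Q(2)) = (9/16)·log₂((9/16)/(17/48)) = 0.37543
  P(3)·log₂(P(3)/Q(3)) = (19/48)·log₂((19/48)/(17/48)) = 0.06352
  P(4)·log₂(P(4)/Q(4)) = (1/48)·log₂((1/48)/(1/6)) = -0.06250

D_KL(P||Q) = -0.05385 + 0.37543 + 0.06352 - 0.06250 = 0.32260 ≈ 0.3226 bits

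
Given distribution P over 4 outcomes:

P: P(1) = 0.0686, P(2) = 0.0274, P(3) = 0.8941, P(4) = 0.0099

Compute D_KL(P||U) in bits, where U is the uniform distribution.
1.3823 bits

U(i) = 1/4 for all i

D_KL(P||U) = Σ P(x) log₂(P(x) / (1/4))
           = Σ P(x) log₂(P(x)) + log₂(4)
           = log₂(4) - H(P)

H(P) = -Σ P(x) log₂(P(x)):
  -P(1)·log₂(P(1)) = -(0.0686)·log₂(0.0686) = 0.26518
  -P(2)·log₂(P(2)) = -(0.0274)·log₂(0.0274) = 0.14220
  -P(3)·log₂(P(3)) = -(0.8941)·log₂(0.8941) = 0.14439
  -P(4)·log₂(P(4)) = -(0.0099)·log₂(0.0099) = 0.06592
H(P) = 0.26518 + 0.14220 + 0.14439 + 0.06592 = 0.61769 bits

log₂(4) = 2.00000 bits

D_KL(P||U) = 2.00000 - 0.61769 = 1.38231 ≈ 1.3823 bits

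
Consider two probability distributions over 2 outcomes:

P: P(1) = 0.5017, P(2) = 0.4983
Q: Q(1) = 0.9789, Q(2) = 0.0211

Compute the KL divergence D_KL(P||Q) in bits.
1.7893 bits

D_KL(P||Q) = Σ P(x) log₂(P(x)/Q(x))

Computing term by term:
  P(1)·log₂(P(1)/Q(1)) = 0.5017·log₂(0.5017/0.9789) = -0.48381
  P(2)·log₂(P(2)/Q(2)) = 0.4983·log₂(0.4983/0.0211) = 2.27309

D_KL(P||Q) = -0.48381 + 2.27309 = 1.78928 ≈ 1.7893 bits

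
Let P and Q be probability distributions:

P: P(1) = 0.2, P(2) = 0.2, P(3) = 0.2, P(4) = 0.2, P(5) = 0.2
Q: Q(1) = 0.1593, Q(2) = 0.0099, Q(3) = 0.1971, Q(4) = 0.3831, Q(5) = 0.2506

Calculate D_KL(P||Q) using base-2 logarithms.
0.6845 bits

D_KL(P||Q) = Σ P(x) log₂(P(x)/Q(x))

Computing term by term:
  P(1)·log₂(P(1)/Q(1)) = 0.2·log₂(0.2/0.1593) = 0.06565
  P(2)·log₂(P(2)/Q(2)) = 0.2·log₂(0.2/0.0099) = 0.86729
  P(3)·log₂(P(3)/Q(3)) = 0.2·log₂(0.2/0.1971) = 0.00421
  P(4)·log₂(P(4)/Q(4)) = 0.2·log₂(0.2/0.3831) = -0.18754
  P(5)·log₂(P(5)/Q(5)) = 0.2·log₂(0.2/0.2506) = -0.06508

D_KL(P||Q) = 0.06565 + 0.86729 + 0.00421 - 0.18754 - 0.06508 = 0.68453 ≈ 0.6845 bits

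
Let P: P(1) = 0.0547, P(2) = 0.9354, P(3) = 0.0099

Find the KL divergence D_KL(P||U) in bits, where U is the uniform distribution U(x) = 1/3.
1.1996 bits

U(i) = 1/3 for all i

D_KL(P||U) = Σ P(x) log₂(P(x) / (1/3))
           = Σ P(x) log₂(P(x)) + log₂(3)
           = log₂(3) - H(P)

H(P) = -Σ P(x) log₂(P(x)):
  -P(1)·log₂(P(1)) = -(0.0547)·log₂(0.0547) = 0.22932
  -P(2)·log₂(P(2)) = -(0.9354)·log₂(0.9354) = 0.09012
  -P(3)·log₂(P(3)) = -(0.0099)·log₂(0.0099) = 0.06592
H(P) = 0.22932 + 0.09012 + 0.06592 = 0.38536 bits

log₂(3) = 1.58496 bits

D_KL(P||U) = 1.58496 - 0.38536 = 1.19960 ≈ 1.1996 bits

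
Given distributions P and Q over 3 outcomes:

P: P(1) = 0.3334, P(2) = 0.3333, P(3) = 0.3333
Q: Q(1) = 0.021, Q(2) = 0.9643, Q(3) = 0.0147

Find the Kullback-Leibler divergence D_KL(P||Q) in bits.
2.3199 bits

D_KL(P||Q) = Σ P(x) log₂(P(x)/Q(x))

Computing term by term:
  P(1)·log₂(P(1)/Q(1)) = 0.3334·log₂(0.3334/0.021) = 1.32986
  P(2)·log₂(P(2)/Q(2)) = 0.3333·log₂(0.3333/0.9643) = -0.51084
  P(3)·log₂(P(3)/Q(3)) = 0.3333·log₂(0.3333/0.0147) = 1.50083

D_KL(P||Q) = 1.32986 - 0.51084 + 1.50083 = 2.31985 ≈ 2.3199 bits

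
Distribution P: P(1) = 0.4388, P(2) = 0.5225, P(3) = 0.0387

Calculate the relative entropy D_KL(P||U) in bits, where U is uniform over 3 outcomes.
0.3926 bits

U(i) = 1/3 for all i

D_KL(P||U) = Σ P(x) log₂(P(x) / (1/3))
           = Σ P(x) log₂(P(x)) + log₂(3)
           = log₂(3) - H(P)

H(P) = -Σ P(x) log₂(P(x)):
  -P(1)·log₂(P(1)) = -(0.4388)·log₂(0.4388) = 0.52145
  -P(2)·log₂(P(2)) = -(0.5225)·log₂(0.5225) = 0.48932
  -P(3)·log₂(P(3)) = -(0.0387)·log₂(0.0387) = 0.18156
H(P) = 0.52145 + 0.48932 + 0.18156 = 1.19233 bits

log₂(3) = 1.58496 bits

D_KL(P||U) = 1.58496 - 1.19233 = 0.39263 ≈ 0.3926 bits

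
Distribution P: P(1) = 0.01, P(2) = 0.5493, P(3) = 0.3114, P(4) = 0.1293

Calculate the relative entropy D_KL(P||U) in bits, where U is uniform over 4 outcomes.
0.5531 bits

U(i) = 1/4 for all i

D_KL(P||U) = Σ P(x) log₂(P(x) / (1/4))
           = Σ P(x) log₂(P(x)) + log₂(4)
           = log₂(4) - H(P)

H(P) = -Σ P(x) log₂(P(x)):
  -P(1)·log₂(P(1)) = -(0.01)·log₂(0.01) = 0.06644
  -P(2)·log₂(P(2)) = -(0.5493)·log₂(0.5493) = 0.47478
  -P(3)·log₂(P(3)) = -(0.3114)·log₂(0.3114) = 0.52414
  -P(4)·log₂(P(4)) = -(0.1293)·log₂(0.1293) = 0.38159
H(P) = 0.06644 + 0.47478 + 0.52414 + 0.38159 = 1.44695 bits

log₂(4) = 2.00000 bits

D_KL(P||U) = 2.00000 - 1.44695 = 0.55305 ≈ 0.5531 bits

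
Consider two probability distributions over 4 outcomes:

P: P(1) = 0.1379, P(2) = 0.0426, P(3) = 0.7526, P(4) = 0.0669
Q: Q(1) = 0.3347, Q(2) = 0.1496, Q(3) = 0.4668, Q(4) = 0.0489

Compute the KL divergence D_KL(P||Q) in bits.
0.2952 bits

D_KL(P||Q) = Σ P(x) log₂(P(x)/Q(x))

Computing term by term:
  P(1)·log₂(P(1)/Q(1)) = 0.1379·log₂(0.1379/0.3347) = -0.17641
  P(2)·log₂(P(2)/Q(2)) = 0.0426·log₂(0.0426/0.1496) = -0.07720
  P(3)·log₂(P(3)/Q(3)) = 0.7526·log₂(0.7526/0.4668) = 0.51860
  P(4)·log₂(P(4)/Q(4)) = 0.0669·log₂(0.0669/0.0489) = 0.03025

D_KL(P||Q) = -0.17641 - 0.07720 + 0.51860 + 0.03025 = 0.29524 ≈ 0.2952 bits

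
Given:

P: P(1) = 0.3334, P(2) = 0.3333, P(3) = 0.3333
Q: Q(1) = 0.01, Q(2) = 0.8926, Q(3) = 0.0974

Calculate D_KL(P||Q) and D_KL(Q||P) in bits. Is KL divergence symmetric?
D_KL(P||Q) = 1.8046 bits, D_KL(Q||P) = 1.0451 bits. No, KL divergence is not symmetric.

D_KL(P||Q) = Σ P(x) log₂(P(x)/Q(x))

Computing term by term:
  P(1)·log₂(P(1)/Q(1)) = 0.3334·log₂(0.3334/0.01) = 1.68673
  P(2)·log₂(P(2)/Q(2)) = 0.3333·log₂(0.3333/0.8926) = -0.47368
  P(3)·log₂(P(3)/Q(3)) = 0.3333·log₂(0.3333/0.0974) = 0.59155

D_KL(P||Q) = 1.68673 - 0.47368 + 0.59155 = 1.80460 ≈ 1.8046 bits

D_KL(Q||P) = Σ Q(x) log₂(Q(x)/P(x))

Computing term by term:
  Q(1)·log₂(Q(1)/P(1)) = 0.01·log₂(0.01/0.3334) = -0.05059
  Q(2)·log₂(Q(2)/P(2)) = 0.8926·log₂(0.8926/0.3333) = 1.26856
  Q(3)·log₂(Q(3)/P(3)) = 0.0974·log₂(0.0974/0.3333) = -0.17287

D_KL(Q||P) = -0.05059 + 1.26856 - 0.17287 = 1.04510 ≈ 1.0451 bits

These are NOT equal (difference: 0.7595 bits). KL divergence is asymmetric: D_KL(P||Q) ≠ D_KL(Q||P) in general.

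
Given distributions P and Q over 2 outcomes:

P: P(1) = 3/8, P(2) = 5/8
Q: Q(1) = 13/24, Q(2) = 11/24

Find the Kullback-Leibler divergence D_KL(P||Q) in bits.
0.0807 bits

D_KL(P||Q) = Σ P(x) log₂(P(x)/Q(x))

Computing term by term:
  P(1)·log₂(P(1)/Q(1)) = (3/8)·log₂((3/8)/(13/24)) = -0.19894
  P(2)·log₂(P(2)/Q(2)) = (5/8)·log₂((5/8)/(11/24)) = 0.27966

D_KL(P||Q) = -0.19894 + 0.27966 = 0.08072 ≈ 0.0807 bits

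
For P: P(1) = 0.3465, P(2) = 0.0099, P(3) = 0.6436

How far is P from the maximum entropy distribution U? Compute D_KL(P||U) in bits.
0.5800 bits

U(i) = 1/3 for all i

D_KL(P||U) = Σ P(x) log₂(P(x) / (1/3))
           = Σ P(x) log₂(P(x)) + log₂(3)
           = log₂(3) - H(P)

H(P) = -Σ P(x) log₂(P(x)):
  -P(1)·log₂(P(1)) = -(0.3465)·log₂(0.3465) = 0.52982
  -P(2)·log₂(P(2)) = -(0.0099)·log₂(0.0099) = 0.06592
  -P(3)·log₂(P(3)) = -(0.6436)·log₂(0.6436) = 0.40918
H(P) = 0.52982 + 0.06592 + 0.40918 = 1.00492 bits

log₂(3) = 1.58496 bits

D_KL(P||U) = 1.58496 - 1.00492 = 0.58004 ≈ 0.5800 bits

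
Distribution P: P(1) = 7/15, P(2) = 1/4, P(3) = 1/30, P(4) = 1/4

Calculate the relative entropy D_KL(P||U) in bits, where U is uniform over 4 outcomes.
0.3233 bits

U(i) = 1/4 for all i

D_KL(P||U) = Σ P(x) log₂(P(x) / (1/4))
           = Σ P(x) log₂(P(x)) + log₂(4)
           = log₂(4) - H(P)

H(P) = -Σ P(x) log₂(P(x)):
  -P(1)·log₂(P(1)) = -(7/15)·log₂(7/15) = 0.51312
  -P(2)·log₂(P(2)) = -(1/4)·log₂(1/4) = 0.50000
  -P(3)·log₂(P(3)) = -(1/30)·log₂(1/30) = 0.16356
  -P(4)·log₂(P(4)) = -(1/4)·log₂(1/4) = 0.50000
H(P) = 0.51312 + 0.50000 + 0.16356 + 0.50000 = 1.67668 bits

log₂(4) = 2.00000 bits

D_KL(P||U) = 2.00000 - 1.67668 = 0.32332 ≈ 0.3233 bits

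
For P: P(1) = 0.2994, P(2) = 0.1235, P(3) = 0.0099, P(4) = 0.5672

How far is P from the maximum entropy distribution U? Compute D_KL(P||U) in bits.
0.5765 bits

U(i) = 1/4 for all i

D_KL(P||U) = Σ P(x) log₂(P(x) / (1/4))
           = Σ P(x) log₂(P(x)) + log₂(4)
           = log₂(4) - H(P)

H(P) = -Σ P(x) log₂(P(x)):
  -P(1)·log₂(P(1)) = -(0.2994)·log₂(0.2994) = 0.52091
  -P(2)·log₂(P(2)) = -(0.1235)·log₂(0.1235) = 0.37265
  -P(3)·log₂(P(3)) = -(0.0099)·log₂(0.0099) = 0.06592
  -P(4)·log₂(P(4)) = -(0.5672)·log₂(0.5672) = 0.46401
H(P) = 0.52091 + 0.37265 + 0.06592 + 0.46401 = 1.42349 bits

log₂(4) = 2.00000 bits

D_KL(P||U) = 2.00000 - 1.42349 = 0.57651 ≈ 0.5765 bits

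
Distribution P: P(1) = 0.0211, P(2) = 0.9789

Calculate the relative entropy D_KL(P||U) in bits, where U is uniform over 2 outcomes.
0.8524 bits

U(i) = 1/2 for all i

D_KL(P||U) = Σ P(x) log₂(P(x) / (1/2))
           = Σ P(x) log₂(P(x)) + log₂(2)
           = log₂(2) - H(P)

H(P) = -Σ P(x) log₂(P(x)):
  -P(1)·log₂(P(1)) = -(0.0211)·log₂(0.0211) = 0.11746
  -P(2)·log₂(P(2)) = -(0.9789)·log₂(0.9789) = 0.03012
H(P) = 0.11746 + 0.03012 = 0.14758 bits

log₂(2) = 1.00000 bits

D_KL(P||U) = 1.00000 - 0.14758 = 0.85242 ≈ 0.8524 bits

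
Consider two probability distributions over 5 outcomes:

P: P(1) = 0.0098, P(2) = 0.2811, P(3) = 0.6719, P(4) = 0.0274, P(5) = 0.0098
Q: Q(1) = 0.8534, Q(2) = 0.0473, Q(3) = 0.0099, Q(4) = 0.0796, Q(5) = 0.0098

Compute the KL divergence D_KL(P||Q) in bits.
4.7057 bits

D_KL(P||Q) = Σ P(x) log₂(P(x)/Q(x))

Computing term by term:
  P(1)·log₂(P(1)/Q(1)) = 0.0098·log₂(0.0098/0.8534) = -0.06315
  P(2)·log₂(P(2)/Q(2)) = 0.2811·log₂(0.2811/0.0473) = 0.72276
  P(3)·log₂(P(3)/Q(3)) = 0.6719·log₂(0.6719/0.0099) = 4.08829
  P(4)·log₂(P(4)/Q(4)) = 0.0274·log₂(0.0274/0.0796) = -0.04216
  P(5)·log₂(P(5)/Q(5)) = 0.0098·log₂(0.0098/0.0098) = 0.00000

D_KL(P||Q) = -0.06315 + 0.72276 + 4.08829 - 0.04216 + 0.00000 = 4.70574 ≈ 4.7057 bits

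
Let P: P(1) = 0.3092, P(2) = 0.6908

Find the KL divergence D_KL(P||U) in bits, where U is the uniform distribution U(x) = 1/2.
0.1078 bits

U(i) = 1/2 for all i

D_KL(P||U) = Σ P(x) log₂(P(x) / (1/2))
           = Σ P(x) log₂(P(x)) + log₂(2)
           = log₂(2) - H(P)

H(P) = -Σ P(x) log₂(P(x)):
  -P(1)·log₂(P(1)) = -(0.3092)·log₂(0.3092) = 0.52360
  -P(2)·log₂(P(2)) = -(0.6908)·log₂(0.6908) = 0.36865
H(P) = 0.52360 + 0.36865 = 0.89225 bits

log₂(2) = 1.00000 bits

D_KL(P||U) = 1.00000 - 0.89225 = 0.10775 ≈ 0.1078 bits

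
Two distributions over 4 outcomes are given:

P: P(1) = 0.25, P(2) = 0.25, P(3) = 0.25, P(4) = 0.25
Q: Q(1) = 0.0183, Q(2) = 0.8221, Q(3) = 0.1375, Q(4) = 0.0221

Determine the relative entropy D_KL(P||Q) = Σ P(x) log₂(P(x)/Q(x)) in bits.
1.6042 bits

D_KL(P||Q) = Σ P(x) log₂(P(x)/Q(x))

Computing term by term:
  P(1)·log₂(P(1)/Q(1)) = 0.25·log₂(0.25/0.0183) = 0.94300
  P(2)·log₂(P(2)/Q(2)) = 0.25·log₂(0.25/0.8221) = -0.42935
  P(3)·log₂(P(3)/Q(3)) = 0.25·log₂(0.25/0.1375) = 0.21562
  P(4)·log₂(P(4)/Q(4)) = 0.25·log₂(0.25/0.0221) = 0.87495

D_KL(P||Q) = 0.94300 - 0.42935 + 0.21562 + 0.87495 = 1.60422 ≈ 1.6042 bits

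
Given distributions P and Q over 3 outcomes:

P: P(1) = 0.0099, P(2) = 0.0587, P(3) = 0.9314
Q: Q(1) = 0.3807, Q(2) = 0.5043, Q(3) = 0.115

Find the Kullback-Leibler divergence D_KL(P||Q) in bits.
2.5765 bits

D_KL(P||Q) = Σ P(x) log₂(P(x)/Q(x))

Computing term by term:
  P(1)·log₂(P(1)/Q(1)) = 0.0099·log₂(0.0099/0.3807) = -0.05212
  P(2)·log₂(P(2)/Q(2)) = 0.0587·log₂(0.0587/0.5043) = -0.18214
  P(3)·log₂(P(3)/Q(3)) = 0.9314·log₂(0.9314/0.115) = 2.81075

D_KL(P||Q) = -0.05212 - 0.18214 + 2.81075 = 2.57649 ≈ 2.5765 bits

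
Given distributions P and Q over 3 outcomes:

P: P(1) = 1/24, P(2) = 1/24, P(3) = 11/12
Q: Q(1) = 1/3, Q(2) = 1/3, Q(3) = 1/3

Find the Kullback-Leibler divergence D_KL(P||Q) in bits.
1.0878 bits

D_KL(P||Q) = Σ P(x) log₂(P(x)/Q(x))

Computing term by term:
  P(1)·log₂(P(1)/Q(1)) = (1/24)·log₂((1/24)/(1/3)) = -0.12500
  P(2)·log₂(P(2)/Q(2)) = (1/24)·log₂((1/24)/(1/3)) = -0.12500
  P(3)·log₂(P(3)/Q(3)) = (11/12)·log₂((11/12)/(1/3)) = 1.33781

D_KL(P||Q) = -0.12500 - 0.12500 + 1.33781 = 1.08781 ≈ 1.0878 bits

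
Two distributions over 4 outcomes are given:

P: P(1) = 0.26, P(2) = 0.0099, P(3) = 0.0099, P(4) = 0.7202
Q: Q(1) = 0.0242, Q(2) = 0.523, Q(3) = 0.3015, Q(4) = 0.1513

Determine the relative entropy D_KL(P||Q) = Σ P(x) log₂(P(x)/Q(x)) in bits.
2.4063 bits

D_KL(P||Q) = Σ P(x) log₂(P(x)/Q(x))

Computing term by term:
  P(1)·log₂(P(1)/Q(1)) = 0.26·log₂(0.26/0.0242) = 0.89061
  P(2)·log₂(P(2)/Q(2)) = 0.0099·log₂(0.0099/0.523) = -0.05666
  P(3)·log₂(P(3)/Q(3)) = 0.0099·log₂(0.0099/0.3015) = -0.04879
  P(4)·log₂(P(4)/Q(4)) = 0.7202·log₂(0.7202/0.1513) = 1.62116

D_KL(P||Q) = 0.89061 - 0.05666 - 0.04879 + 1.62116 = 2.40632 ≈ 2.4063 bits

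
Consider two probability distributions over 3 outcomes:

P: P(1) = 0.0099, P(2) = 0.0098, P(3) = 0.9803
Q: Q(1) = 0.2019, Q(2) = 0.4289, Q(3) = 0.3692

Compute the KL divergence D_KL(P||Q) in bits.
1.2846 bits

D_KL(P||Q) = Σ P(x) log₂(P(x)/Q(x))

Computing term by term:
  P(1)·log₂(P(1)/Q(1)) = 0.0099·log₂(0.0099/0.2019) = -0.04307
  P(2)·log₂(P(2)/Q(2)) = 0.0098·log₂(0.0098/0.4289) = -0.05343
  P(3)·log₂(P(3)/Q(3)) = 0.9803·log₂(0.9803/0.3692) = 1.38107

D_KL(P||Q) = -0.04307 - 0.05343 + 1.38107 = 1.28457 ≈ 1.2846 bits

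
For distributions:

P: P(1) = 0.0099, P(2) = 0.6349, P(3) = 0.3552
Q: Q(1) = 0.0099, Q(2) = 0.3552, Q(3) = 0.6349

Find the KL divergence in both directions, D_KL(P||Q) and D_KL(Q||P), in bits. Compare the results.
D_KL(P||Q) = 0.2344 bits, D_KL(Q||P) = 0.2344 bits. The two directions give exactly the same value for this pair.

D_KL(P||Q) = Σ P(x) log₂(P(x)/Q(x))

Computing term by term:
  P(1)·log₂(P(1)/Q(1)) = 0.0099·log₂(0.0099/0.0099) = 0.00000
  P(2)·log₂(P(2)/Q(2)) = 0.6349·log₂(0.6349/0.3552) = 0.53198
  P(3)·log₂(P(3)/Q(3)) = 0.3552·log₂(0.3552/0.6349) = -0.29762

D_KL(P||Q) = 0.00000 + 0.53198 - 0.29762 = 0.23436 ≈ 0.2344 bits

D_KL(Q||P) = Σ Q(x) log₂(Q(x)/P(x))

Computing term by term:
  Q(1)·log₂(Q(1)/P(1)) = 0.0099·log₂(0.0099/0.0099) = 0.00000
  Q(2)·log₂(Q(2)/P(2)) = 0.3552·log₂(0.3552/0.6349) = -0.29762
  Q(3)·log₂(Q(3)/P(3)) = 0.6349·log₂(0.6349/0.3552) = 0.53198

D_KL(Q||P) = 0.00000 - 0.29762 + 0.53198 = 0.23436 ≈ 0.2344 bits

These ARE equal here. Q is P with outcomes relabeled (Q(2) = P(3), Q(3) = P(2)) by a relabeling that is its own inverse, so the two sums contain exactly the same terms in a different order. This is a special case — KL divergence is not symmetric in general: D_KL(P||Q) ≠ D_KL(Q||P) for most P, Q.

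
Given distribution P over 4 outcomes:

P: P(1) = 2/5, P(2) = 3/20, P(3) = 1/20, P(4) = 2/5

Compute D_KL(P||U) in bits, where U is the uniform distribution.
0.3158 bits

U(i) = 1/4 for all i

D_KL(P||U) = Σ P(x) log₂(P(x) / (1/4))
           = Σ P(x) log₂(P(x)) + log₂(4)
           = log₂(4) - H(P)

H(P) = -Σ P(x) log₂(P(x)):
  -P(1)·log₂(P(1)) = -(2/5)·log₂(2/5) = 0.52877
  -P(2)·log₂(P(2)) = -(3/20)·log₂(3/20) = 0.41054
  -P(3)·log₂(P(3)) = -(1/20)·log₂(1/20) = 0.21610
  -P(4)·log₂(P(4)) = -(2/5)·log₂(2/5) = 0.52877
H(P) = 0.52877 + 0.41054 + 0.21610 + 0.52877 = 1.68418 bits

log₂(4) = 2.00000 bits

D_KL(P||U) = 2.00000 - 1.68418 = 0.31582 ≈ 0.3158 bits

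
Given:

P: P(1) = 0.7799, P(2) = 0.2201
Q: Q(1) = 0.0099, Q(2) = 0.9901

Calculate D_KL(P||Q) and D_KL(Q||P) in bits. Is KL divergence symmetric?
D_KL(P||Q) = 4.4357 bits, D_KL(Q||P) = 2.0856 bits. No, KL divergence is not symmetric.

D_KL(P||Q) = Σ P(x) log₂(P(x)/Q(x))

Computing term by term:
  P(1)·log₂(P(1)/Q(1)) = 0.7799·log₂(0.7799/0.0099) = 4.91315
  P(2)·log₂(P(2)/Q(2)) = 0.2201·log₂(0.2201/0.9901) = -0.47749

D_KL(P||Q) = 4.91315 - 0.47749 = 4.43566 ≈ 4.4357 bits

D_KL(Q||P) = Σ Q(x) log₂(Q(x)/P(x))

Computing term by term:
  Q(1)·log₂(Q(1)/P(1)) = 0.0099·log₂(0.0099/0.7799) = -0.06237
  Q(2)·log₂(Q(2)/P(2)) = 0.9901·log₂(0.9901/0.2201) = 2.14794

D_KL(Q||P) = -0.06237 + 2.14794 = 2.08557 ≈ 2.0856 bits

These are NOT equal (difference: 2.3501 bits). KL divergence is asymmetric: D_KL(P||Q) ≠ D_KL(Q||P) in general.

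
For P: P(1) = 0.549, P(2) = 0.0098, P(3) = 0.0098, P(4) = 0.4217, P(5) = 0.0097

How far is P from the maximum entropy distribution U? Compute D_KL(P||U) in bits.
1.1260 bits

U(i) = 1/5 for all i

D_KL(P||U) = Σ P(x) log₂(P(x) / (1/5))
           = Σ P(x) log₂(P(x)) + log₂(5)
           = log₂(5) - H(P)

H(P) = -Σ P(x) log₂(P(x)):
  -P(1)·log₂(P(1)) = -(0.549)·log₂(0.549) = 0.47495
  -P(2)·log₂(P(2)) = -(0.0098)·log₂(0.0098) = 0.06540
  -P(3)·log₂(P(3)) = -(0.0098)·log₂(0.0098) = 0.06540
  -P(4)·log₂(P(4)) = -(0.4217)·log₂(0.4217) = 0.52532
  -P(5)·log₂(P(5)) = -(0.0097)·log₂(0.0097) = 0.06487
H(P) = 0.47495 + 0.06540 + 0.06540 + 0.52532 + 0.06487 = 1.19594 bits

log₂(5) = 2.32193 bits

D_KL(P||U) = 2.32193 - 1.19594 = 1.12599 ≈ 1.1260 bits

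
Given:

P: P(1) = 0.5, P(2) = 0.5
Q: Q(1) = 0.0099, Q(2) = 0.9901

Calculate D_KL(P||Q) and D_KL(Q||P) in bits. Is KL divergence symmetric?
D_KL(P||Q) = 2.3364 bits, D_KL(Q||P) = 0.9199 bits. No, KL divergence is not symmetric.

D_KL(P||Q) = Σ P(x) log₂(P(x)/Q(x))

Computing term by term:
  P(1)·log₂(P(1)/Q(1)) = 0.5·log₂(0.5/0.0099) = 2.82918
  P(2)·log₂(P(2)/Q(2)) = 0.5·log₂(0.5/0.9901) = -0.49282

D_KL(P||Q) = 2.82918 - 0.49282 = 2.33636 ≈ 2.3364 bits

D_KL(Q||P) = Σ Q(x) log₂(Q(x)/P(x))

Computing term by term:
  Q(1)·log₂(Q(1)/P(1)) = 0.0099·log₂(0.0099/0.5) = -0.05602
  Q(2)·log₂(Q(2)/P(2)) = 0.9901·log₂(0.9901/0.5) = 0.97589

D_KL(Q||P) = -0.05602 + 0.97589 = 0.91987 ≈ 0.9199 bits

These are NOT equal (difference: 1.4165 bits). KL divergence is asymmetric: D_KL(P||Q) ≠ D_KL(Q||P) in general.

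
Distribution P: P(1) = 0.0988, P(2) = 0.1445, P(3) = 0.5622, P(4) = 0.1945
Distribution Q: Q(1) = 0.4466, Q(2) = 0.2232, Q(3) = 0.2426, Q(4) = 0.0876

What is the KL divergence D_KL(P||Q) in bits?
0.5998 bits

D_KL(P||Q) = Σ P(x) log₂(P(x)/Q(x))

Computing term by term:
  P(1)·log₂(P(1)/Q(1)) = 0.0988·log₂(0.0988/0.4466) = -0.21503
  P(2)·log₂(P(2)/Q(2)) = 0.1445·log₂(0.1445/0.2232) = -0.09064
  P(3)·log₂(P(3)/Q(3)) = 0.5622·log₂(0.5622/0.2426) = 0.68167
  P(4)·log₂(P(4)/Q(4)) = 0.1945·log₂(0.1945/0.0876) = 0.22382

D_KL(P||Q) = -0.21503 - 0.09064 + 0.68167 + 0.22382 = 0.59982 ≈ 0.5998 bits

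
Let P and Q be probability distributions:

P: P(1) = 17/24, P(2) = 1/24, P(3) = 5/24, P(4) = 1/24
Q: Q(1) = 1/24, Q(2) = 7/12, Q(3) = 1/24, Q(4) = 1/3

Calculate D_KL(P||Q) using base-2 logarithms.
3.0954 bits

D_KL(P||Q) = Σ P(x) log₂(P(x)/Q(x))

Computing term by term:
  P(1)·log₂(P(1)/Q(1)) = (17/24)·log₂((17/24)/(1/24)) = 2.89529
  P(2)·log₂(P(2)/Q(2)) = (1/24)·log₂((1/24)/(7/12)) = -0.15864
  P(3)·log₂(P(3)/Q(3)) = (5/24)·log₂((5/24)/(1/24)) = 0.48374
  P(4)·log₂(P(4)/Q(4)) = (1/24)·log₂((1/24)/(1/3)) = -0.12500

D_KL(P||Q) = 2.89529 - 0.15864 + 0.48374 - 0.12500 = 3.09539 ≈ 3.0954 bits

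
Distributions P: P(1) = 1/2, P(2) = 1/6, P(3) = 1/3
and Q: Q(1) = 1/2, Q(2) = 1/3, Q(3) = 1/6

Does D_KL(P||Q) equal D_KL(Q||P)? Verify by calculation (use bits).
D_KL(P||Q) = 0.1667 bits, D_KL(Q||P) = 0.1667 bits. Yes — for this pair D_KL(P||Q) = D_KL(Q||P).

D_KL(P||Q) = Σ P(x) log₂(P(x)/Q(x))

Computing term by term:
  P(1)·log₂(P(1)/Q(1)) = (1/2)·log₂((1/2)/(1/2)) = 0.00000
  P(2)·log₂(P(2)/Q(2)) = (1/6)·log₂((1/6)/(1/3)) = -0.16667
  P(3)·log₂(P(3)/Q(3)) = (1/3)·log₂((1/3)/(1/6)) = 0.33333

D_KL(P||Q) = 0.00000 - 0.16667 + 0.33333 = 0.16666 ≈ 0.1667 bits

D_KL(Q||P) = Σ Q(x) log₂(Q(x)/P(x))

Computing term by term:
  Q(1)·log₂(Q(1)/P(1)) = (1/2)·log₂((1/2)/(1/2)) = 0.00000
  Q(2)·log₂(Q(2)/P(2)) = (1/3)·log₂((1/3)/(1/6)) = 0.33333
  Q(3)·log₂(Q(3)/P(3)) = (1/6)·log₂((1/6)/(1/3)) = -0.16667

D_KL(Q||P) = 0.00000 + 0.33333 - 0.16667 = 0.16666 ≈ 0.1667 bits

These ARE equal here. Q is P with outcomes relabeled (Q(2) = P(3), Q(3) = P(2)) by a relabeling that is its own inverse, so the two sums contain exactly the same terms in a different order. This is a special case — KL divergence is not symmetric in general: D_KL(P||Q) ≠ D_KL(Q||P) for most P, Q.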